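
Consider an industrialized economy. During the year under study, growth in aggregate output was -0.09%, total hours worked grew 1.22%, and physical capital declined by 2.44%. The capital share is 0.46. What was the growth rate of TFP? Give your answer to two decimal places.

Labor's share = 1 − 0.46 = 0.54.
Physical capital: 0.46 × (-2.44) = -1.1224 pp.
Total hours worked: 0.54 × 1.22 = 0.6588 pp.
TFP growth = -0.09 + 0.4636 = 0.3736%.

TFP growth was 0.37%.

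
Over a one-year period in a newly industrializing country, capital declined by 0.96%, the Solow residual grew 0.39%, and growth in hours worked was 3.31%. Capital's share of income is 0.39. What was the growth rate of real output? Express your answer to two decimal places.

Labor's share = 1 − 0.39 = 0.61.
Capital: 0.39 × (-0.96) = -0.3744 pp.
Hours worked: 0.61 × 3.31 = 2.0191 pp.
Output growth = 0.39 + 1.6447 = 2.0347%.

2.03%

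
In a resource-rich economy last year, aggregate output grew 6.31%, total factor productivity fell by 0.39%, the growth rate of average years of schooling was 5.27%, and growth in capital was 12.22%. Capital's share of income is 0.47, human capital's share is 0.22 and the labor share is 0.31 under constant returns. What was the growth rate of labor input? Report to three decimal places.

Labor's share = 1 − 0.47 − 0.22 = 0.31.
gY = gA + 0.47×12.22 + 0.22×5.27 + 0.31×g.
0.31×g = 6.31 + 0.39 − 6.9028 = -0.2028.
g = -0.2028 / 0.31 = -0.65419%.

-0.654%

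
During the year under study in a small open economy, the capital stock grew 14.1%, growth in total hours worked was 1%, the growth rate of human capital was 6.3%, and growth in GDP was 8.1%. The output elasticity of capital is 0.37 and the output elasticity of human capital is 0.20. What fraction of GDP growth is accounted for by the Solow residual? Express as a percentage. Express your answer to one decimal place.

Labor's share = 1 − 0.37 − 0.2 = 0.43.
The capital stock: 0.37 × 14.1 = 5.217 pp.
Human capital: 0.2 × 6.3 = 1.26 pp.
Total hours worked: 0.43 × 1 = 0.43 pp.
TFP growth = 8.1 − 6.907 = 1.193%.
TFP share of growth = 1.193 / 8.1 × 100 = 14.728%.

The Solow residual accounted for 14.7% of growth.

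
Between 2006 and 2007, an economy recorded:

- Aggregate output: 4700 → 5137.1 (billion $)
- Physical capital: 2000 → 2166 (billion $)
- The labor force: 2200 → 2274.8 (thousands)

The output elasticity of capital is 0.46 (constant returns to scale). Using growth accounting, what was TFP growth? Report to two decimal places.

Aggregate output growth = (5137.1 − 4700) / 4700 = 9.3%.
Physical capital growth = (2166 − 2000) / 2000 = 8.3%.
The labor force growth = (2274.8 − 2200) / 2200 = 3.4%.
Labor's share = 1 − 0.46 = 0.54.
Physical capital: 0.46 × 8.3 = 3.818 pp.
The labor force: 0.54 × 3.4 = 1.836 pp.
TFP growth = 9.3 − 5.654 = 3.646%.

TFP grew 3.65%.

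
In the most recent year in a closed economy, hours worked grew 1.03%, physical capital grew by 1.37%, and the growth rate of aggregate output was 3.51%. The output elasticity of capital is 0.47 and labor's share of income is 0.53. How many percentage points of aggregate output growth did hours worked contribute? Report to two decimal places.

0.55 pp

Labor's share = 1 − 0.47 = 0.53.
Contribution = share × growth = 0.53 × 1.03 = 0.5459 pp.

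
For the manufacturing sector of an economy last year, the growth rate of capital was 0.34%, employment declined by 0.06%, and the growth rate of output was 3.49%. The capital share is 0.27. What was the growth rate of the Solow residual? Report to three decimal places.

3.442%

Labor's share = 1 − 0.27 = 0.73.
Capital: 0.27 × 0.34 = 0.0918 pp.
Employment: 0.73 × (-0.06) = -0.0438 pp.
TFP growth = 3.49 − 0.048 = 3.442%.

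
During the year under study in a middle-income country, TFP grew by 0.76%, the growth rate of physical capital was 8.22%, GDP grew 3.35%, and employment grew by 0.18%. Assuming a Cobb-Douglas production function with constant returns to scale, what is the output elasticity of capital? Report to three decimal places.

0.300

gY = gA + α·gK + (1−α)·gL, so gY − gA − gL = α(gK − gL).
3.35 − 0.76 − 0.18 = α × (8.22 − 0.18).
2.41 = 8.04 α, so α = 0.29975.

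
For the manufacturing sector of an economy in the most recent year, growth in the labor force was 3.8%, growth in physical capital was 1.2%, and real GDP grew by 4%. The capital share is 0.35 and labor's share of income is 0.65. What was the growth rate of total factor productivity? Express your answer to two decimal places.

Labor's share = 1 − 0.35 = 0.65.
Physical capital: 0.35 × 1.2 = 0.42 pp.
The labor force: 0.65 × 3.8 = 2.47 pp.
TFP growth = 4 − 2.89 = 1.11%.

1.11%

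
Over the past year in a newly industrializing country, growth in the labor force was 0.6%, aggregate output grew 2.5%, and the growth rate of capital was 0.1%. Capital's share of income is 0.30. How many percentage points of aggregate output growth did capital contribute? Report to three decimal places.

Contribution = share × growth = 0.3 × 0.1 = 0.03 pp.

0.030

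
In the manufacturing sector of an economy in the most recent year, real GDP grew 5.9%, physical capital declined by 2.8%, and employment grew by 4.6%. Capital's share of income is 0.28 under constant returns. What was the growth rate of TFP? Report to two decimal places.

TFP growth was 3.37%.

Labor's share = 1 − 0.28 = 0.72.
Physical capital: 0.28 × (-2.8) = -0.784 pp.
Employment: 0.72 × 4.6 = 3.312 pp.
TFP growth = 5.9 − 2.528 = 3.372%.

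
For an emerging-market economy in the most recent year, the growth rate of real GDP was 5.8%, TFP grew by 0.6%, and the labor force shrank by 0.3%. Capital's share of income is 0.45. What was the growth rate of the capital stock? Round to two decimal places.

Labor's share = 1 − 0.45 = 0.55.
gY = gA + 0.55×(-0.3) + 0.45×g.
0.45×g = 5.8 − 0.6 + 0.165 = 5.365.
g = 5.365 / 0.45 = 11.9222%.

11.92%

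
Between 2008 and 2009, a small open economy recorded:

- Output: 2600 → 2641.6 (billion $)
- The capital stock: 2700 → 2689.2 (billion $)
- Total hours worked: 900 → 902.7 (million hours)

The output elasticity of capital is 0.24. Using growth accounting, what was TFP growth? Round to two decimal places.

Output growth = (2641.6 − 2600) / 2600 = 1.6%.
The capital stock growth = (2689.2 − 2700) / 2700 = -0.4%.
Total hours worked growth = (902.7 − 900) / 900 = 0.3%.
Labor's share = 1 − 0.24 = 0.76.
The capital stock: 0.24 × (-0.4) = -0.096 pp.
Total hours worked: 0.76 × 0.3 = 0.228 pp.
TFP growth = 1.6 − 0.132 = 1.468%.

1.47%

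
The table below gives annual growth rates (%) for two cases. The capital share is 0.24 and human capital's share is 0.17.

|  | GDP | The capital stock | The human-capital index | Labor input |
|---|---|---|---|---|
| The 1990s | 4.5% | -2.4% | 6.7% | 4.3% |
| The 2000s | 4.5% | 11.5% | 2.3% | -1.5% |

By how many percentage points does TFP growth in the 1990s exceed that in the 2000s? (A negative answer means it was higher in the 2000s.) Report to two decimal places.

Labor's share = 1 − 0.24 − 0.17 = 0.59.
The 1990s: TFP = 4.5 + 0.576 − 1.139 − 2.537 = 1.4%.
The 2000s: TFP = 4.5 − 2.76 − 0.391 + 0.885 = 2.234%.
Difference = 1.4 − (2.234) = -0.834 pp.

-0.83 percentage points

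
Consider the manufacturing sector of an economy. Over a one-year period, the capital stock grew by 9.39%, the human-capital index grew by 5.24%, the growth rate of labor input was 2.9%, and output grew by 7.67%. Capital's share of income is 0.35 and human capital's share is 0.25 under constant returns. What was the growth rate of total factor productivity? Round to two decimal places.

Labor's share = 1 − 0.35 − 0.25 = 0.4.
The capital stock: 0.35 × 9.39 = 3.2865 pp.
The human-capital index: 0.25 × 5.24 = 1.31 pp.
Labor input: 0.4 × 2.9 = 1.16 pp.
TFP growth = 7.67 − 5.7565 = 1.9135%.

Total factor productivity growth was 1.91%.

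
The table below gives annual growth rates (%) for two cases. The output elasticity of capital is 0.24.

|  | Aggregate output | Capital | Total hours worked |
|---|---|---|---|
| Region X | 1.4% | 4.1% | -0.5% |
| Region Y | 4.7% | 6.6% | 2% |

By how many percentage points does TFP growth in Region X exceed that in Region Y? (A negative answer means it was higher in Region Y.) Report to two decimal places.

-0.80 percentage points

Labor's share = 1 − 0.24 = 0.76.
Region X: TFP = 1.4 − 0.984 + 0.38 = 0.796%.
Region Y: TFP = 4.7 − 1.584 − 1.52 = 1.596%.
Difference = 0.796 − (1.596) = -0.8 pp.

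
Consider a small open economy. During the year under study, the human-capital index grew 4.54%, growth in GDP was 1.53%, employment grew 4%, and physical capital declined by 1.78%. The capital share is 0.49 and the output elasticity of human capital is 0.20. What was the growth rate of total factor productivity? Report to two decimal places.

Labor's share = 1 − 0.49 − 0.2 = 0.31.
Physical capital: 0.49 × (-1.78) = -0.8722 pp.
The human-capital index: 0.2 × 4.54 = 0.908 pp.
Employment: 0.31 × 4 = 1.24 pp.
TFP growth = 1.53 − 1.2758 = 0.2542%.

0.25%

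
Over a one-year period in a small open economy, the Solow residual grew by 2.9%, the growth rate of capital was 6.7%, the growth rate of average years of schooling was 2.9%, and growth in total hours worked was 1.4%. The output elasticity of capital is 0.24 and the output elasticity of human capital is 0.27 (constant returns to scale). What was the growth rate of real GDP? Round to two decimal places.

Real GDP grew 5.98%.

Labor's share = 1 − 0.24 − 0.27 = 0.49.
Capital: 0.24 × 6.7 = 1.608 pp.
Average years of schooling: 0.27 × 2.9 = 0.783 pp.
Total hours worked: 0.49 × 1.4 = 0.686 pp.
Output growth = 2.9 + 3.077 = 5.977%.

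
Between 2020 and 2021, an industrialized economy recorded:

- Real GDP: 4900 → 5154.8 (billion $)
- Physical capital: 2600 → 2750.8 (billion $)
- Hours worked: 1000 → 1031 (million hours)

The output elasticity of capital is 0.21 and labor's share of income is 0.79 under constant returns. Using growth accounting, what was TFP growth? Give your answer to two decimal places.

Real GDP growth = (5154.8 − 4900) / 4900 = 5.2%.
Physical capital growth = (2750.8 − 2600) / 2600 = 5.8%.
Hours worked growth = (1031 − 1000) / 1000 = 3.1%.
Labor's share = 1 − 0.21 = 0.79.
Physical capital: 0.21 × 5.8 = 1.218 pp.
Hours worked: 0.79 × 3.1 = 2.449 pp.
TFP growth = 5.2 − 3.667 = 1.533%.

1.53%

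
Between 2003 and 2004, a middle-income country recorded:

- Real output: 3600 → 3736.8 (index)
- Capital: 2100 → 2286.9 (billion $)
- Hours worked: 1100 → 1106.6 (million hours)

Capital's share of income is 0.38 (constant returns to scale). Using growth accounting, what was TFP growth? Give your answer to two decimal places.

Real output growth = (3736.8 − 3600) / 3600 = 3.8%.
Capital growth = (2286.9 − 2100) / 2100 = 8.9%.
Hours worked growth = (1106.6 − 1100) / 1100 = 0.6%.
Labor's share = 1 − 0.38 = 0.62.
Capital: 0.38 × 8.9 = 3.382 pp.
Hours worked: 0.62 × 0.6 = 0.372 pp.
TFP growth = 3.8 − 3.754 = 0.046%.

0.05%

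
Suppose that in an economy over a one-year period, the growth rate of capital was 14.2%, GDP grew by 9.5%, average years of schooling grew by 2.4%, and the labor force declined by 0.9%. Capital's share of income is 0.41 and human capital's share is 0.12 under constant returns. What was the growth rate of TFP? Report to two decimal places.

Labor's share = 1 − 0.41 − 0.12 = 0.47.
Capital: 0.41 × 14.2 = 5.822 pp.
Average years of schooling: 0.12 × 2.4 = 0.288 pp.
The labor force: 0.47 × (-0.9) = -0.423 pp.
TFP growth = 9.5 − 5.687 = 3.813%.

3.81%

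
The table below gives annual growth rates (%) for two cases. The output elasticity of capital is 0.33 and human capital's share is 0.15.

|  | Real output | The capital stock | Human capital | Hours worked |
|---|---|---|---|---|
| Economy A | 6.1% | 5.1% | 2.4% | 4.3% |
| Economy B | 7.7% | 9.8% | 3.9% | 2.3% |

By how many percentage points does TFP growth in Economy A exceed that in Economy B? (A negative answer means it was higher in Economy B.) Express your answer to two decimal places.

-0.86 percentage points

Labor's share = 1 − 0.33 − 0.15 = 0.52.
Economy A: TFP = 6.1 − 1.683 − 0.36 − 2.236 = 1.821%.
Economy B: TFP = 7.7 − 3.234 − 0.585 − 1.196 = 2.685%.
Difference = 1.821 − (2.685) = -0.864 pp.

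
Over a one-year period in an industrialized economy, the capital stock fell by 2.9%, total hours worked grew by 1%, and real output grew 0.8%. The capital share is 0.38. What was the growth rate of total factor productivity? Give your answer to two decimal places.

Labor's share = 1 − 0.38 = 0.62.
The capital stock: 0.38 × (-2.9) = -1.102 pp.
Total hours worked: 0.62 × 1 = 0.62 pp.
TFP growth = 0.8 + 0.482 = 1.282%.

1.28%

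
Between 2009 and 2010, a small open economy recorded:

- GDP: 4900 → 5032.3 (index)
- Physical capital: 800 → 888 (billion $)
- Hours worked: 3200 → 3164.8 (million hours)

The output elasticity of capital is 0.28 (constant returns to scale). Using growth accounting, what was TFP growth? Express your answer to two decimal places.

GDP growth = (5032.3 − 4900) / 4900 = 2.7%.
Physical capital growth = (888 − 800) / 800 = 11%.
Hours worked growth = (3164.8 − 3200) / 3200 = -1.1%.
Labor's share = 1 − 0.28 = 0.72.
Physical capital: 0.28 × 11 = 3.08 pp.
Hours worked: 0.72 × (-1.1) = -0.792 pp.
TFP growth = 2.7 − 2.288 = 0.412%.

TFP grew 0.41%.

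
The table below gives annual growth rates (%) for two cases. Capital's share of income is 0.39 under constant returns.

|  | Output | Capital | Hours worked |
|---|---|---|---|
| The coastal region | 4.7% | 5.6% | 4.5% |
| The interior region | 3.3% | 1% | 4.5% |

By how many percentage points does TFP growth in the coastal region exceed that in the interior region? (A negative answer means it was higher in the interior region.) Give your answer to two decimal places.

Labor's share = 1 − 0.39 = 0.61.
The coastal region: TFP = 4.7 − 2.184 − 2.745 = -0.229%.
The interior region: TFP = 3.3 − 0.39 − 2.745 = 0.165%.
Difference = -0.229 − (0.165) = -0.394 pp.

-0.39 percentage points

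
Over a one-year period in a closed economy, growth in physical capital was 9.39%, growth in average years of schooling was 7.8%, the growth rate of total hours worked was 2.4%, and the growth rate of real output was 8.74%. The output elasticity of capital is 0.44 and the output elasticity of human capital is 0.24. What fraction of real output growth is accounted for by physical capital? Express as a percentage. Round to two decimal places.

Physical capital contributed 0.44 × 9.39 = 4.1316 pp.
Share of growth = 4.1316 / 8.74 × 100 = 47.2723%.

Physical capital accounted for 47.27% of growth.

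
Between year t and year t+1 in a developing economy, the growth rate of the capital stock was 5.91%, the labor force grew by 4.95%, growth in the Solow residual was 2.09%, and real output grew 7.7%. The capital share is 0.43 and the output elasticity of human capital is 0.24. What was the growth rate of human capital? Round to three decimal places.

Human capital grew 5.980%.

Labor's share = 1 − 0.43 − 0.24 = 0.33.
gY = gA + 0.43×5.91 + 0.33×4.95 + 0.24×g.
0.24×g = 7.7 − 2.09 − 4.1748 = 1.4352.
g = 1.4352 / 0.24 = 5.98%.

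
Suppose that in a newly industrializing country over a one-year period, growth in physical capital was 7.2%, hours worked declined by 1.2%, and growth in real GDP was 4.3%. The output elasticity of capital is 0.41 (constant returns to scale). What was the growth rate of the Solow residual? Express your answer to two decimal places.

2.06%

Labor's share = 1 − 0.41 = 0.59.
Physical capital: 0.41 × 7.2 = 2.952 pp.
Hours worked: 0.59 × (-1.2) = -0.708 pp.
TFP growth = 4.3 − 2.244 = 2.056%.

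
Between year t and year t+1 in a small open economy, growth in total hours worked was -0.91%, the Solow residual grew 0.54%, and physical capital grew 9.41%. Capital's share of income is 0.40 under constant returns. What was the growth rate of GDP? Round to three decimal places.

3.758%

Labor's share = 1 − 0.4 = 0.6.
Physical capital: 0.4 × 9.41 = 3.764 pp.
Total hours worked: 0.6 × (-0.91) = -0.546 pp.
Output growth = 0.54 + 3.218 = 3.758%.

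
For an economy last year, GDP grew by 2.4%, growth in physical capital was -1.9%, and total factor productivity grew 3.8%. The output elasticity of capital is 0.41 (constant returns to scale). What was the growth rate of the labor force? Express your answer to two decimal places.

-1.05%

Labor's share = 1 − 0.41 = 0.59.
gY = gA + 0.41×(-1.9) + 0.59×g.
0.59×g = 2.4 − 3.8 + 0.779 = -0.621.
g = -0.621 / 0.59 = -1.0525%.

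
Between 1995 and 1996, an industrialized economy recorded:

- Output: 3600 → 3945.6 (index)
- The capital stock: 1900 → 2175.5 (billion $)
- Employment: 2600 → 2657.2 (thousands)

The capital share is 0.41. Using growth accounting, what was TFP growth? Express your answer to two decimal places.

2.36%

Output growth = (3945.6 − 3600) / 3600 = 9.6%.
The capital stock growth = (2175.5 − 1900) / 1900 = 14.5%.
Employment growth = (2657.2 − 2600) / 2600 = 2.2%.
Labor's share = 1 − 0.41 = 0.59.
The capital stock: 0.41 × 14.5 = 5.945 pp.
Employment: 0.59 × 2.2 = 1.298 pp.
TFP growth = 9.6 − 7.243 = 2.357%.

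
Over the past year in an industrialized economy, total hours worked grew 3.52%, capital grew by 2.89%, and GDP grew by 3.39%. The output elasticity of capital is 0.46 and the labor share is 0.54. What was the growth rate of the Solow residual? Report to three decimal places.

0.160%

Labor's share = 1 − 0.46 = 0.54.
Capital: 0.46 × 2.89 = 1.3294 pp.
Total hours worked: 0.54 × 3.52 = 1.9008 pp.
TFP growth = 3.39 − 3.2302 = 0.1598%.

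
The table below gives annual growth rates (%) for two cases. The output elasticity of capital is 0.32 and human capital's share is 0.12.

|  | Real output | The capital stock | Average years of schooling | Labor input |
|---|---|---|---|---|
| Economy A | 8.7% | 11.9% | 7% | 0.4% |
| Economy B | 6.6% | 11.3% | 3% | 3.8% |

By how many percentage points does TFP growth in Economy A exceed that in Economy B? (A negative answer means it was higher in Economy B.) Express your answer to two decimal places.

Labor's share = 1 − 0.32 − 0.12 = 0.56.
Economy A: TFP = 8.7 − 3.808 − 0.84 − 0.224 = 3.828%.
Economy B: TFP = 6.6 − 3.616 − 0.36 − 2.128 = 0.496%.
Difference = 3.828 − (0.496) = 3.332 pp.

3.33 percentage points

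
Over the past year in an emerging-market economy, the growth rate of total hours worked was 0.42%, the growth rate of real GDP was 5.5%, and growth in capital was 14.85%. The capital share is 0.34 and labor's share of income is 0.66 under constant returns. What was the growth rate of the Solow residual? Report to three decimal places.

Labor's share = 1 − 0.34 = 0.66.
Capital: 0.34 × 14.85 = 5.049 pp.
Total hours worked: 0.66 × 0.42 = 0.2772 pp.
TFP growth = 5.5 − 5.3262 = 0.1738%.

The Solow residual growth was 0.174%.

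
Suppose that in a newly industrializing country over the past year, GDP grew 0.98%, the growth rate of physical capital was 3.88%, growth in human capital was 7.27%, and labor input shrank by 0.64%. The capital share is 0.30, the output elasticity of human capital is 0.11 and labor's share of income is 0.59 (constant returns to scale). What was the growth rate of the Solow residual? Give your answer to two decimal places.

Labor's share = 1 − 0.3 − 0.11 = 0.59.
Physical capital: 0.3 × 3.88 = 1.164 pp.
Human capital: 0.11 × 7.27 = 0.7997 pp.
Labor input: 0.59 × (-0.64) = -0.3776 pp.
TFP growth = 0.98 − 1.5861 = -0.6061%.

-0.61%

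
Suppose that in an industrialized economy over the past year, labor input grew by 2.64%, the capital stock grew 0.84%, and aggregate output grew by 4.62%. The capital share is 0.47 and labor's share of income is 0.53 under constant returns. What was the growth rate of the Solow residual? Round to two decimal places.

2.83%

Labor's share = 1 − 0.47 = 0.53.
The capital stock: 0.47 × 0.84 = 0.3948 pp.
Labor input: 0.53 × 2.64 = 1.3992 pp.
TFP growth = 4.62 − 1.794 = 2.826%.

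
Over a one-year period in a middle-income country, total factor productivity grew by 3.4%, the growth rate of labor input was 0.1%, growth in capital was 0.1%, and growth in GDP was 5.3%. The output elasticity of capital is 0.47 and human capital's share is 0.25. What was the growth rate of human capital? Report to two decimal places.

7.30%

Labor's share = 1 − 0.47 − 0.25 = 0.28.
gY = gA + 0.47×0.1 + 0.28×0.1 + 0.25×g.
0.25×g = 5.3 − 3.4 − 0.075 = 1.825.
g = 1.825 / 0.25 = 7.3%.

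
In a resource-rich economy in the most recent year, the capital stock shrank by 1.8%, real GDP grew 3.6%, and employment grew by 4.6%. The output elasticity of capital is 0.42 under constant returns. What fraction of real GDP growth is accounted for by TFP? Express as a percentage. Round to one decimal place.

46.9%

Labor's share = 1 − 0.42 = 0.58.
The capital stock: 0.42 × (-1.8) = -0.756 pp.
Employment: 0.58 × 4.6 = 2.668 pp.
TFP growth = 3.6 − 1.912 = 1.688%.
TFP share of growth = 1.688 / 3.6 × 100 = 46.889%.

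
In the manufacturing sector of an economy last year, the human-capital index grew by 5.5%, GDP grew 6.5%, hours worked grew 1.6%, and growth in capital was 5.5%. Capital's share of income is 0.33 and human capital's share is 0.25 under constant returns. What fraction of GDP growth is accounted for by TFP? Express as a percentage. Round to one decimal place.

Labor's share = 1 − 0.33 − 0.25 = 0.42.
Capital: 0.33 × 5.5 = 1.815 pp.
The human-capital index: 0.25 × 5.5 = 1.375 pp.
Hours worked: 0.42 × 1.6 = 0.672 pp.
TFP growth = 6.5 − 3.862 = 2.638%.
TFP share of growth = 2.638 / 6.5 × 100 = 40.585%.

TFP accounted for 40.6% of growth.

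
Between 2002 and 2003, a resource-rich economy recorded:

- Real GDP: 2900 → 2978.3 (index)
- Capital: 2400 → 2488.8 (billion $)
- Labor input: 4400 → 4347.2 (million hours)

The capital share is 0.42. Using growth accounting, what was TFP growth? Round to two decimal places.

Real GDP growth = (2978.3 − 2900) / 2900 = 2.7%.
Capital growth = (2488.8 − 2400) / 2400 = 3.7%.
Labor input growth = (4347.2 − 4400) / 4400 = -1.2%.
Labor's share = 1 − 0.42 = 0.58.
Capital: 0.42 × 3.7 = 1.554 pp.
Labor input: 0.58 × (-1.2) = -0.696 pp.
TFP growth = 2.7 − 0.858 = 1.842%.

1.84%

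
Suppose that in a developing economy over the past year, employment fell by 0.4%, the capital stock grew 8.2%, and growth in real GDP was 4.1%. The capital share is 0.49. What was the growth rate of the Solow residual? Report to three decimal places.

The Solow residual growth was 0.286%.

Labor's share = 1 − 0.49 = 0.51.
The capital stock: 0.49 × 8.2 = 4.018 pp.
Employment: 0.51 × (-0.4) = -0.204 pp.
TFP growth = 4.1 − 3.814 = 0.286%.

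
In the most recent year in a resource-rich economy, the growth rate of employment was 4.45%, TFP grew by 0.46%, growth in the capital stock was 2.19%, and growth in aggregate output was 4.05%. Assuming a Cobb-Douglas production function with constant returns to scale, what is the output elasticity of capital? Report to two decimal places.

α = 0.38

gY = gA + α·gK + (1−α)·gL, so gY − gA − gL = α(gK − gL).
4.05 − 0.46 − 4.45 = α × (2.19 − 4.45).
-0.86 = -2.26 α, so α = 0.3805.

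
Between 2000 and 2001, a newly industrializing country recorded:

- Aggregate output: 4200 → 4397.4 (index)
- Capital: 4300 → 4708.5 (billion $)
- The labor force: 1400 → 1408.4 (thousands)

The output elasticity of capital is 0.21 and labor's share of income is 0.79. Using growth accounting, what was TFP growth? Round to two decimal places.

TFP growth was 2.23%.

Aggregate output growth = (4397.4 − 4200) / 4200 = 4.7%.
Capital growth = (4708.5 − 4300) / 4300 = 9.5%.
The labor force growth = (1408.4 − 1400) / 1400 = 0.6%.
Labor's share = 1 − 0.21 = 0.79.
Capital: 0.21 × 9.5 = 1.995 pp.
The labor force: 0.79 × 0.6 = 0.474 pp.
TFP growth = 4.7 − 2.469 = 2.231%.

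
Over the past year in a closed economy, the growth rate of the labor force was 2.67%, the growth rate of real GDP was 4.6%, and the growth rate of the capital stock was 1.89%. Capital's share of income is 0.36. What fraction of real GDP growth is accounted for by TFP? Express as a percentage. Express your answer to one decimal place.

48.1%

Labor's share = 1 − 0.36 = 0.64.
The capital stock: 0.36 × 1.89 = 0.6804 pp.
The labor force: 0.64 × 2.67 = 1.7088 pp.
TFP growth = 4.6 − 2.3892 = 2.2108%.
TFP share of growth = 2.2108 / 4.6 × 100 = 48.061%.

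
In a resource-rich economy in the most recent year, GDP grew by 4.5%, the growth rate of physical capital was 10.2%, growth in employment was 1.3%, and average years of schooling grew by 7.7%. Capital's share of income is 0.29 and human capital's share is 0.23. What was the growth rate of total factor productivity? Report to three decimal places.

-0.853%

Labor's share = 1 − 0.29 − 0.23 = 0.48.
Physical capital: 0.29 × 10.2 = 2.958 pp.
Average years of schooling: 0.23 × 7.7 = 1.771 pp.
Employment: 0.48 × 1.3 = 0.624 pp.
TFP growth = 4.5 − 5.353 = -0.853%.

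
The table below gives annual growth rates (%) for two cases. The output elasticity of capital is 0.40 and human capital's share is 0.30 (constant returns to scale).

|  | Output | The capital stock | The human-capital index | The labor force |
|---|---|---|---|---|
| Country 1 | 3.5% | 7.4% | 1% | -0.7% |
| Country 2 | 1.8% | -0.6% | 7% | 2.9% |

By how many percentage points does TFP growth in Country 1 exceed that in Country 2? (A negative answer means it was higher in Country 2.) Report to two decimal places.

1.38 percentage points

Labor's share = 1 − 0.4 − 0.3 = 0.3.
Country 1: TFP = 3.5 − 2.96 − 0.3 + 0.21 = 0.45%.
Country 2: TFP = 1.8 + 0.24 − 2.1 − 0.87 = -0.93%.
Difference = 0.45 − (-0.93) = 1.38 pp.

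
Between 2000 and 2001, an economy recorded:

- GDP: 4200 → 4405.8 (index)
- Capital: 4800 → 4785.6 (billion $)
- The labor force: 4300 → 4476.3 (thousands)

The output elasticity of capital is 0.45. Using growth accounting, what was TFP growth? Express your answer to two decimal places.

2.78%

GDP growth = (4405.8 − 4200) / 4200 = 4.9%.
Capital growth = (4785.6 − 4800) / 4800 = -0.3%.
The labor force growth = (4476.3 − 4300) / 4300 = 4.1%.
Labor's share = 1 − 0.45 = 0.55.
Capital: 0.45 × (-0.3) = -0.135 pp.
The labor force: 0.55 × 4.1 = 2.255 pp.
TFP growth = 4.9 − 2.12 = 2.78%.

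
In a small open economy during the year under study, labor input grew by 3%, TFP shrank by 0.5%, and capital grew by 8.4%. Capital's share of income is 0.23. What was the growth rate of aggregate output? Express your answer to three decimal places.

Aggregate output grew 3.742%.

Labor's share = 1 − 0.23 = 0.77.
Capital: 0.23 × 8.4 = 1.932 pp.
Labor input: 0.77 × 3 = 2.31 pp.
Output growth = -0.5 + 4.242 = 3.742%.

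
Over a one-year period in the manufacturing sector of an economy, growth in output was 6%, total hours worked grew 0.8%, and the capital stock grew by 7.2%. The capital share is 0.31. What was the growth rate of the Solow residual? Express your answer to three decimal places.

Labor's share = 1 − 0.31 = 0.69.
The capital stock: 0.31 × 7.2 = 2.232 pp.
Total hours worked: 0.69 × 0.8 = 0.552 pp.
TFP growth = 6 − 2.784 = 3.216%.

3.216%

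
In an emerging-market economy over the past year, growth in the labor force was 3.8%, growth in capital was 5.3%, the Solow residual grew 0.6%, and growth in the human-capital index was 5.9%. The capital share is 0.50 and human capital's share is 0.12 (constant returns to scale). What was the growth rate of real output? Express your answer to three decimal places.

5.402%

Labor's share = 1 − 0.5 − 0.12 = 0.38.
Capital: 0.5 × 5.3 = 2.65 pp.
The human-capital index: 0.12 × 5.9 = 0.708 pp.
The labor force: 0.38 × 3.8 = 1.444 pp.
Output growth = 0.6 + 4.802 = 5.402%.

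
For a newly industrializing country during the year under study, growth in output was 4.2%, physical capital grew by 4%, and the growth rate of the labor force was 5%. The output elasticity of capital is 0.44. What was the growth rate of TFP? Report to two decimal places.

Labor's share = 1 − 0.44 = 0.56.
Physical capital: 0.44 × 4 = 1.76 pp.
The labor force: 0.56 × 5 = 2.8 pp.
TFP growth = 4.2 − 4.56 = -0.36%.

-0.36%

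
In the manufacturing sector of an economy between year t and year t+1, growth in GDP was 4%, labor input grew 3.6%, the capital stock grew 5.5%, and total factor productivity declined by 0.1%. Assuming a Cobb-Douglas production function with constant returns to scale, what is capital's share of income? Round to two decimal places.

α = 0.26

gY = gA + α·gK + (1−α)·gL, so gY − gA − gL = α(gK − gL).
4 + 0.1 − 3.6 = α × (5.5 − 3.6).
0.5 = 1.9 α, so α = 0.2632.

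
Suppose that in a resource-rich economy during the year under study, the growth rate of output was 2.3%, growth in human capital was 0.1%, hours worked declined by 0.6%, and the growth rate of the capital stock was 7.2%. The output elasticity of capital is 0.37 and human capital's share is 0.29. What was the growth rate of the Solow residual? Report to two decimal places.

-0.19%

Labor's share = 1 − 0.37 − 0.29 = 0.34.
The capital stock: 0.37 × 7.2 = 2.664 pp.
Human capital: 0.29 × 0.1 = 0.029 pp.
Hours worked: 0.34 × (-0.6) = -0.204 pp.
TFP growth = 2.3 − 2.489 = -0.189%.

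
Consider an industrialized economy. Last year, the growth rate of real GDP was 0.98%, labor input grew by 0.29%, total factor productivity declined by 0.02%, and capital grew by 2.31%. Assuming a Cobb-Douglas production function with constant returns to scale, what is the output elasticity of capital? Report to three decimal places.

gY = gA + α·gK + (1−α)·gL, so gY − gA − gL = α(gK − gL).
0.98 + 0.02 − 0.29 = α × (2.31 − 0.29).
0.71 = 2.02 α, so α = 0.35149.

0.351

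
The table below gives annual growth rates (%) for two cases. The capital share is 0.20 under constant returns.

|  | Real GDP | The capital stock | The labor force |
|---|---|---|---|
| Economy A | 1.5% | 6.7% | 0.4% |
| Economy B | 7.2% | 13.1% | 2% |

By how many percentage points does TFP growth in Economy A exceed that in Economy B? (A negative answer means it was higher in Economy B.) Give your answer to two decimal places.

-3.14 percentage points

Labor's share = 1 − 0.2 = 0.8.
Economy A: TFP = 1.5 − 1.34 − 0.32 = -0.16%.
Economy B: TFP = 7.2 − 2.62 − 1.6 = 2.98%.
Difference = -0.16 − (2.98) = -3.14 pp.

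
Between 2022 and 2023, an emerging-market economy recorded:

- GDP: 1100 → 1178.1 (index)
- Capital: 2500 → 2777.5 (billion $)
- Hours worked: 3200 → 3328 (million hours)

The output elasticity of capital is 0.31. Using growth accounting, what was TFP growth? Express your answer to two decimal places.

GDP growth = (1178.1 − 1100) / 1100 = 7.1%.
Capital growth = (2777.5 − 2500) / 2500 = 11.1%.
Hours worked growth = (3328 − 3200) / 3200 = 4%.
Labor's share = 1 − 0.31 = 0.69.
Capital: 0.31 × 11.1 = 3.441 pp.
Hours worked: 0.69 × 4 = 2.76 pp.
TFP growth = 7.1 − 6.201 = 0.899%.

0.90%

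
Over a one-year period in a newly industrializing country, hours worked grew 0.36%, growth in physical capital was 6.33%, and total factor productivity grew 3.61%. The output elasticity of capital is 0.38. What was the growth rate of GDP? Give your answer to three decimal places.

Labor's share = 1 − 0.38 = 0.62.
Physical capital: 0.38 × 6.33 = 2.4054 pp.
Hours worked: 0.62 × 0.36 = 0.2232 pp.
Output growth = 3.61 + 2.6286 = 6.2386%.

GDP grew 6.239%.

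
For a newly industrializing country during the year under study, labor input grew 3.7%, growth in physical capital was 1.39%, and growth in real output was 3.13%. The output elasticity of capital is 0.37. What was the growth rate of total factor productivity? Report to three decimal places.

Labor's share = 1 − 0.37 = 0.63.
Physical capital: 0.37 × 1.39 = 0.5143 pp.
Labor input: 0.63 × 3.7 = 2.331 pp.
TFP growth = 3.13 − 2.8453 = 0.2847%.

0.285%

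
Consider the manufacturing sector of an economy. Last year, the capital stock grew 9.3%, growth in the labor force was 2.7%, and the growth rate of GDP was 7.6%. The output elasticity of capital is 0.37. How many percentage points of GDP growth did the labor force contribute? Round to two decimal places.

1.70 pp

Labor's share = 1 − 0.37 = 0.63.
Contribution = share × growth = 0.63 × 2.7 = 1.701 pp.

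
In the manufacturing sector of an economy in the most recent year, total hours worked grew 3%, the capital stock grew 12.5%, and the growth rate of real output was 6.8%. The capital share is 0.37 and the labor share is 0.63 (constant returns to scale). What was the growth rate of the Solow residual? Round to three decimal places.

The Solow residual growth was 0.285%.

Labor's share = 1 − 0.37 = 0.63.
The capital stock: 0.37 × 12.5 = 4.625 pp.
Total hours worked: 0.63 × 3 = 1.89 pp.
TFP growth = 6.8 − 6.515 = 0.285%.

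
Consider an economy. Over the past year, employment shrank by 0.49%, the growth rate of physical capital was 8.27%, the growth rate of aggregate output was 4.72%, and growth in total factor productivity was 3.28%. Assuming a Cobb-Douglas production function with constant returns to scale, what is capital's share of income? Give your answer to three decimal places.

gY = gA + α·gK + (1−α)·gL, so gY − gA − gL = α(gK − gL).
4.72 − 3.28 + 0.49 = α × (8.27 − (-0.49)).
1.93 = 8.76 α, so α = 0.22032.

0.220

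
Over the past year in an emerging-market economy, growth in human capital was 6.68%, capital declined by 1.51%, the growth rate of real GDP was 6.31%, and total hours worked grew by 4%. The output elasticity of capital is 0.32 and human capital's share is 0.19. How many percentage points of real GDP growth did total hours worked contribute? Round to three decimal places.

1.960

Labor's share = 1 − 0.32 − 0.19 = 0.49.
Contribution = share × growth = 0.49 × 4 = 1.96 pp.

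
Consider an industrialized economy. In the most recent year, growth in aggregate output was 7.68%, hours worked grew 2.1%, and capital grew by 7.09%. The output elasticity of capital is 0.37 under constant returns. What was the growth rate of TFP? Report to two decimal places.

3.73%

Labor's share = 1 − 0.37 = 0.63.
Capital: 0.37 × 7.09 = 2.6233 pp.
Hours worked: 0.63 × 2.1 = 1.323 pp.
TFP growth = 7.68 − 3.9463 = 3.7337%.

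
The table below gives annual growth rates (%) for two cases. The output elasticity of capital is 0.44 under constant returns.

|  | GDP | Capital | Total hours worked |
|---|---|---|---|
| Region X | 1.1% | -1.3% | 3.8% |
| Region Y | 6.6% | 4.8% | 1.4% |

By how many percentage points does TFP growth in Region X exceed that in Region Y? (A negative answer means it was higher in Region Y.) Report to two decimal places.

Labor's share = 1 − 0.44 = 0.56.
Region X: TFP = 1.1 + 0.572 − 2.128 = -0.456%.
Region Y: TFP = 6.6 − 2.112 − 0.784 = 3.704%.
Difference = -0.456 − (3.704) = -4.16 pp.

-4.16 percentage points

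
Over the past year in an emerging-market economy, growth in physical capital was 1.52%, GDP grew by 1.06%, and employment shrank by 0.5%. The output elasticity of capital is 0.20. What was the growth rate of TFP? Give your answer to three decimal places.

TFP grew 1.156%.

Labor's share = 1 − 0.2 = 0.8.
Physical capital: 0.2 × 1.52 = 0.304 pp.
Employment: 0.8 × (-0.5) = -0.4 pp.
TFP growth = 1.06 + 0.096 = 1.156%.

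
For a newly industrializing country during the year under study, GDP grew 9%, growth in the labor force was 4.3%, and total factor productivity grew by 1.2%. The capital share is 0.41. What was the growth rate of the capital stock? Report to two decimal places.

12.84%

Labor's share = 1 − 0.41 = 0.59.
gY = gA + 0.59×4.3 + 0.41×g.
0.41×g = 9 − 1.2 − 2.537 = 5.263.
g = 5.263 / 0.41 = 12.8366%.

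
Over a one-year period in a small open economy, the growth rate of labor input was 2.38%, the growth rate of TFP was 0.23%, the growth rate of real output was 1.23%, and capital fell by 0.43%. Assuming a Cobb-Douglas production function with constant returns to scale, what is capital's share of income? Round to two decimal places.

gY = gA + α·gK + (1−α)·gL, so gY − gA − gL = α(gK − gL).
1.23 − 0.23 − 2.38 = α × (-0.43 − 2.38).
-1.38 = -2.81 α, so α = 0.4911.

Capital's share of income is 0.49.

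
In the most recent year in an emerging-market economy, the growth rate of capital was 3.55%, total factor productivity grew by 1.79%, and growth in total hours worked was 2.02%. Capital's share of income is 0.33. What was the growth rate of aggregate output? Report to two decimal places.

Aggregate output grew 4.31%.

Labor's share = 1 − 0.33 = 0.67.
Capital: 0.33 × 3.55 = 1.1715 pp.
Total hours worked: 0.67 × 2.02 = 1.3534 pp.
Output growth = 1.79 + 2.5249 = 4.3149%.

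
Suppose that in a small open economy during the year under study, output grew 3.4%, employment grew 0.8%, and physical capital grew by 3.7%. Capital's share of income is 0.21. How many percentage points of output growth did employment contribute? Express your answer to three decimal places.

Labor's share = 1 − 0.21 = 0.79.
Contribution = share × growth = 0.79 × 0.8 = 0.632 pp.

0.632 percentage points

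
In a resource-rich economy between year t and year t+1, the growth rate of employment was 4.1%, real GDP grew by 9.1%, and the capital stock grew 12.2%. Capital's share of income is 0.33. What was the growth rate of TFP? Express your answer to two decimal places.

2.33%

Labor's share = 1 − 0.33 = 0.67.
The capital stock: 0.33 × 12.2 = 4.026 pp.
Employment: 0.67 × 4.1 = 2.747 pp.
TFP growth = 9.1 − 6.773 = 2.327%.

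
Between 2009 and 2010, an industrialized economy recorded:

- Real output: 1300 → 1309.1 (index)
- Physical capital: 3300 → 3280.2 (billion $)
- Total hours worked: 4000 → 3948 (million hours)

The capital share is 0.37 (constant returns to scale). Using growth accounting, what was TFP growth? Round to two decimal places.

1.74%

Real output growth = (1309.1 − 1300) / 1300 = 0.7%.
Physical capital growth = (3280.2 − 3300) / 3300 = -0.6%.
Total hours worked growth = (3948 − 4000) / 4000 = -1.3%.
Labor's share = 1 − 0.37 = 0.63.
Physical capital: 0.37 × (-0.6) = -0.222 pp.
Total hours worked: 0.63 × (-1.3) = -0.819 pp.
TFP growth = 0.7 + 1.041 = 1.741%.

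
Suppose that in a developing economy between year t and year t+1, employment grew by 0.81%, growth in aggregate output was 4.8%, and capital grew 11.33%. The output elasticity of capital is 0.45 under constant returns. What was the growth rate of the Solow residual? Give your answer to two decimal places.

Labor's share = 1 − 0.45 = 0.55.
Capital: 0.45 × 11.33 = 5.0985 pp.
Employment: 0.55 × 0.81 = 0.4455 pp.
TFP growth = 4.8 − 5.544 = -0.744%.

-0.74%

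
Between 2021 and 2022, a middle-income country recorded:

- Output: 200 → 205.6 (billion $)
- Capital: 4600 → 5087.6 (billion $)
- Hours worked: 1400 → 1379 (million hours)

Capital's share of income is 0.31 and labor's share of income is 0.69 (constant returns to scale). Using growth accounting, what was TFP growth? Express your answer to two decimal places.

TFP growth was 0.55%.

Output growth = (205.6 − 200) / 200 = 2.8%.
Capital growth = (5087.6 − 4600) / 4600 = 10.6%.
Hours worked growth = (1379 − 1400) / 1400 = -1.5%.
Labor's share = 1 − 0.31 = 0.69.
Capital: 0.31 × 10.6 = 3.286 pp.
Hours worked: 0.69 × (-1.5) = -1.035 pp.
TFP growth = 2.8 − 2.251 = 0.549%.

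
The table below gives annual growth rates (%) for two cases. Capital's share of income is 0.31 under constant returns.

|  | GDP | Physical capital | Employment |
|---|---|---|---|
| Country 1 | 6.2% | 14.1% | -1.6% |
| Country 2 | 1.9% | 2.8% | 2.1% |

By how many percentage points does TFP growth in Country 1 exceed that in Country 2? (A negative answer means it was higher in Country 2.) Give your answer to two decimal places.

3.35 percentage points

Labor's share = 1 − 0.31 = 0.69.
Country 1: TFP = 6.2 − 4.371 + 1.104 = 2.933%.
Country 2: TFP = 1.9 − 0.868 − 1.449 = -0.417%.
Difference = 2.933 − (-0.417) = 3.35 pp.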